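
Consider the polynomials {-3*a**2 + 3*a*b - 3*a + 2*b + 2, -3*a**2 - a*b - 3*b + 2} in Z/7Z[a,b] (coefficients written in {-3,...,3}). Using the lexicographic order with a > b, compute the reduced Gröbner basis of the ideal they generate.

f_1 = -3*a**2 + 3*a*b - 3*a + 2*b + 2, LT = a**2.
f_2 = -3*a**2 - a*b - 3*b + 2, LT = a**2.

S(f_1,f_2): lcm = a**2. S = a*b + a + 3*b.
  reduce S modulo (f_1, f_2):
  remainder a*b + a + 3*b ≠ 0; add g_3 = a*b + a + 3*b to the basis.

S(f_1,g_3): lcm = a**2*b. S = -a**2 - a*b**2 - 2*a*b - 3*b**2 - 3*b.
  reduce S modulo (f_1, f_2, g_3):
  remainder 3*a - 3 ≠ 0; add g_4 = 3*a - 3 to the basis.

S(g_3,g_4): lcm = a*b. S = a - 3*b.
  reduce S modulo (f_1, f_2, g_3, g_4):
  remainder -3*b + 1 ≠ 0; add g_5 = -3*b + 1 to the basis.

The other S-polynomials (S(f_2,g_3), S(f_1,g_4), S(f_2,g_4), S(f_1,g_5), S(f_2,g_5), S(g_3,g_5), S(g_4,g_5)) all reduce to 0 modulo the current basis, so we have a Gröbner basis.
Inter-reduce: drop elements whose leading term is divisible by another's, tail-reduce, and make monic.

G = {a - 1, b + 2}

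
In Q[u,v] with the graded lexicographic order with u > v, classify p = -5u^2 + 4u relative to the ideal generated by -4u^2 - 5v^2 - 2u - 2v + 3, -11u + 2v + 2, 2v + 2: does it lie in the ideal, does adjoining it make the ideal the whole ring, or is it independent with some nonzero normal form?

First compute the reduced Gröbner basis of I by Buchberger's algorithm.
f_1 = -4u^2 - 5v^2 - 2u - 2v + 3, LT = u^2.
f_2 = -11u + 2v + 2, LT = u.
f_3 = 2v + 2, LT = v.

The S-polynomials (S(f_1,f_2), S(f_1,f_3), S(f_2,f_3)) all reduce to 0 modulo the current basis, so we have a Gröbner basis.
Inter-reduce: drop elements whose leading term is divisible by another's, tail-reduce, and make monic.
Reduced Gröbner basis: {u, v + 1}.
Label its elements g_1 = u, g_2 = v + 1.

Reduce p = -5u^2 + 4u modulo G:
  leading term u^2: subtract (-5u)·g_1 from -5u^2 + 4u → 4u
  leading term u: subtract (4)·g_1 from 4u → 0
  normal form = 0.
Since the normal form is 0, p ∈ I.

-5u^2 + 4u lies in I (it reduces to 0).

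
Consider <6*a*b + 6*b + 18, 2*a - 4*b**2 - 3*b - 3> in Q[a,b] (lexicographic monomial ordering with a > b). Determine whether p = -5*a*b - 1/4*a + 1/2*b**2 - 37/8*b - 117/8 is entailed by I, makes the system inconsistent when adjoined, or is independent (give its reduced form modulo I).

First compute the reduced Gröbner basis of I by Buchberger's algorithm.
f_1 = 6*a*b + 6*b + 18, LT = a*b.
f_2 = 2*a - 4*b**2 - 3*b - 3, LT = a.

S(f_1,f_2): lcm = a*b. S = 2*b**3 + 3/2*b**2 + 5/2*b + 3.
  leading term b**3: no divisor's leading term divides it; move 2*b**3 to the remainder.
  leading term b**2: no divisor's leading term divides it; move 3/2*b**2 to the remainder.
  leading term b: no divisor's leading term divides it; move 5/2*b to the remainder.
  leading term 1: no divisor's leading term divides it; move 3 to the remainder.
  remainder 2*b**3 + 3/2*b**2 + 5/2*b + 3 ≠ 0; add h_3 = 2*b**3 + 3/2*b**2 + 5/2*b + 3 to the basis.

The other S-polynomials (S(f_1,h_3), S(f_2,h_3)) all reduce to 0 modulo the current basis, so we have a Gröbner basis.
Inter-reduce: drop elements whose leading term is divisible by another's, tail-reduce, and make monic.
Reduced Gröbner basis: {a - 2*b**2 - 3/2*b - 3/2, b**3 + 3/4*b**2 + 5/4*b + 3/2}.
Label its elements g_1 = a - 2*b**2 - 3/2*b - 3/2, g_2 = b**3 + 3/4*b**2 + 5/4*b + 3/2.

Reduce p = -5*a*b - 1/4*a + 1/2*b**2 - 37/8*b - 117/8 modulo G:
  leading term a*b: subtract (-5*b)·g_1 from -5*a*b - 1/4*a + 1/2*b**2 - 37/8*b - 117/8 → -1/4*a - 10*b**3 - 7*b**2 - 97/8*b - 117/8
  leading term a: subtract (-1/4)·g_1 from -1/4*a - 10*b**3 - 7*b**2 - 97/8*b - 117/8 → -10*b**3 - 15/2*b**2 - 25/2*b - 15
  leading term b**3: subtract (-10)·g_2 from -10*b**3 - 15/2*b**2 - 25/2*b - 15 → 0
  normal form = 0.
Since the normal form is 0, p ∈ I.

-5*a*b - 1/4*a + 1/2*b**2 - 37/8*b - 117/8 lies in I (it reduces to 0).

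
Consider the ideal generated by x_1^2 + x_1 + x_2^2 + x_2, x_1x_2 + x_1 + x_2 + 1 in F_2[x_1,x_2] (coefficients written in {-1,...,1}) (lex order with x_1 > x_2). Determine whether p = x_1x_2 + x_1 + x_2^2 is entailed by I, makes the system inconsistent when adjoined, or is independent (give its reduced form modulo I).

First compute the reduced Gröbner basis of I by Buchberger's algorithm.
f_1 = x_1^2 + x_1 + x_2^2 + x_2, LT = x_1^2.
f_2 = x_1x_2 + x_1 + x_2 + 1, LT = x_1x_2.

S(f_1,f_2): lcm = x_1^2x_2. S = x_1^2 + x_1 + x_2^3 + x_2^2.
  leading term x_1^2: subtract (1)·f_1 from x_1^2 + x_1 + x_2^3 + x_2^2 → x_2^3 + x_2
  leading term x_2^3: no divisor's leading term divides it; move x_2^3 to the remainder.
  leading term x_2: no divisor's leading term divides it; move x_2 to the remainder.
  remainder x_2^3 + x_2 ≠ 0; add h_3 = x_2^3 + x_2 to the basis.

The other S-polynomials (S(f_1,h_3), S(f_2,h_3)) all reduce to 0 modulo the current basis, so we have a Gröbner basis.
Inter-reduce: drop elements whose leading term is divisible by another's, tail-reduce, and make monic.
Reduced Gröbner basis: {x_1^2 + x_1 + x_2^2 + x_2, x_1x_2 + x_1 + x_2 + 1, x_2^3 + x_2}.
Label its elements g_1 = x_1^2 + x_1 + x_2^2 + x_2, g_2 = x_1x_2 + x_1 + x_2 + 1, g_3 = x_2^3 + x_2.

Reduce p = x_1x_2 + x_1 + x_2^2 modulo G:
  leading term x_1x_2: subtract (1)·g_2 from x_1x_2 + x_1 + x_2^2 → x_2^2 + x_2 + 1
  leading term x_2^2: no divisor's leading term divides it; move x_2^2 to the remainder.
  leading term x_2: no divisor's leading term divides it; move x_2 to the remainder.
  leading term 1: no divisor's leading term divides it; move 1 to the remainder.
  normal form = x_2^2 + x_2 + 1.
The normal form is nonzero, so p ∉ I. Since p minus its normal form lies in I, I + (p) = I + (r) where r = x_2^2 + x_2 + 1; decide whether this ideal is the whole ring.
Run Buchberger on G together with r (pairs among the g_i already reduce to 0 since G is a Gröbner basis):
g_1 = x_1^2 + x_1 + x_2^2 + x_2, LT = x_1^2.
g_2 = x_1x_2 + x_1 + x_2 + 1, LT = x_1x_2.
g_3 = x_2^3 + x_2, LT = x_2^3.
r = x_2^2 + x_2 + 1, LT = x_2^2.

S(g_2,r): lcm = x_1x_2^2. S = x_1 + x_2^2 + x_2.
  leading term x_1: no divisor's leading term divides it; move x_1 to the remainder.
  leading term x_2^2: subtract (1)·r from x_2^2 + x_2 → 1
  leading term 1: no divisor's leading term divides it; move 1 to the remainder.
  remainder x_1 + 1 ≠ 0; add m_5 = x_1 + 1 to the basis.

S(g_3,r): lcm = x_2^3. S = x_2^2.
  leading term x_2^2: subtract (1)·r from x_2^2 → x_2 + 1
  leading term x_2: no divisor's leading term divides it; move x_2 to the remainder.
  leading term 1: no divisor's leading term divides it; move 1 to the remainder.
  remainder x_2 + 1 ≠ 0; add m_6 = x_2 + 1 to the basis.

S(g_1,m_5): lcm = x_1^2. S = x_2^2 + x_2.
  leading term x_2^2: subtract (1)·r from x_2^2 + x_2 → 1
  leading term 1: no divisor's leading term divides it; move 1 to the remainder.
  remainder 1 ≠ 0; add m_7 = 1 to the basis.

The other S-polynomials (S(g_1,g_2), S(g_1,g_3), S(g_1,r), S(g_2,g_3), S(g_2,m_5), S(g_3,m_5), S(r,m_5), S(g_1,m_6), S(g_2,m_6), S(g_3,m_6), S(r,m_6), S(m_5,m_6), S(g_1,m_7), S(g_2,m_7), S(g_3,m_7), S(r,m_7), S(m_5,m_7), S(m_6,m_7)) all reduce to 0 modulo the current basis, so we have a Gröbner basis.
Inter-reduce: drop elements whose leading term is divisible by another's, tail-reduce, and make monic.
Reduced Gröbner basis: {1}.
The reduced Gröbner basis of I + (p) is {1}: the ideal is the whole ring, so the enlarged system has no common solution — adjoining p is inconsistent.

Adjoining x_1x_2 + x_1 + x_2^2 makes the ideal the whole ring: the system is inconsistent.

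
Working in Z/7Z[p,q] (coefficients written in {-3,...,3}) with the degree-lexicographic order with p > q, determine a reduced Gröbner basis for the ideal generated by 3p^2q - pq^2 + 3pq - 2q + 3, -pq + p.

f_1 = 3p^2q - pq^2 + 3pq - 2q + 3, LT = p^2q.
f_2 = -pq + p, LT = pq.

S(f_1,f_2): lcm = p^2q. S = 2pq^2 + p^2 + pq - 3q + 1.
  reduce S modulo (f_1, f_2):
  remainder p^2 + 3p - 3q + 1 ≠ 0; add g_3 = p^2 + 3p - 3q + 1 to the basis.

S(f_1,g_3): lcm = p^2q. S = 2pq^2 - 2pq + 3q^2 + 3q + 1.
  reduce S modulo (f_1, f_2, g_3):
  remainder 3q^2 + 3q + 1 ≠ 0; add g_4 = 3q^2 + 3q + 1 to the basis.

The other S-polynomials (S(f_2,g_3), S(f_1,g_4), S(f_2,g_4), S(g_3,g_4)) all reduce to 0 modulo the current basis, so we have a Gröbner basis.
Inter-reduce: drop elements whose leading term is divisible by another's, tail-reduce, and make monic.

G = {p^2 + 3p - 3q + 1, pq - p, q^2 + q - 2}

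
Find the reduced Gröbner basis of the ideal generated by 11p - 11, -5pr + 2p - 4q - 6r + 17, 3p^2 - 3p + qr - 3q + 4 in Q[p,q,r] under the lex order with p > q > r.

G = {p - 1, q + 11/4r - 19/4, r^2 - 52/11r + 41/11}

f_1 = 11p - 11, LT = p.
f_2 = -5pr + 2p - 4q - 6r + 17, LT = pr.
f_3 = 3p^2 - 3p + qr - 3q + 4, LT = p^2.

S(f_1,f_2): lcm = pr. S = 2/5p - 4/5q - 11/5r + 17/5.
  leading term p: subtract (2/55)·f_1 from 2/5p - 4/5q - 11/5r + 17/5 → -4/5q - 11/5r + 19/5
  leading term q: no divisor's leading term divides it; move -4/5q to the remainder.
  leading term r: no divisor's leading term divides it; move -11/5r to the remainder.
  leading term 1: no divisor's leading term divides it; move 19/5 to the remainder.
  remainder -4/5q - 11/5r + 19/5 ≠ 0; add g_4 = -4/5q - 11/5r + 19/5 to the basis.

S(f_1,f_3): lcm = p^2. S = -1/3qr + q - 4/3.
  leading term qr: subtract (5/12r)·g_4 from -1/3qr + q - 4/3 → q + 11/12r^2 - 19/12r - 4/3
  leading term q: subtract (-5/4)·g_4 from q + 11/12r^2 - 19/12r - 4/3 → 11/12r^2 - 13/3r + 41/12
  leading term r^2: no divisor's leading term divides it; move 11/12r^2 to the remainder.
  leading term r: no divisor's leading term divides it; move -13/3r to the remainder.
  leading term 1: no divisor's leading term divides it; move 41/12 to the remainder.
  remainder 11/12r^2 - 13/3r + 41/12 ≠ 0; add g_5 = 11/12r^2 - 13/3r + 41/12 to the basis.

The other S-polynomials (S(f_2,f_3), S(f_1,g_4), S(f_2,g_4), S(f_3,g_4), S(f_1,g_5), S(f_2,g_5), S(f_3,g_5), S(g_4,g_5)) all reduce to 0 modulo the current basis, so we have a Gröbner basis.
Inter-reduce: drop elements whose leading term is divisible by another's, tail-reduce, and make monic.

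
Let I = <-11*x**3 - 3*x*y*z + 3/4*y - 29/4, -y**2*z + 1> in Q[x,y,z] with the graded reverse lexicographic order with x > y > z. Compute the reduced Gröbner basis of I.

G = {x**3 + 3/11*x*y*z - 3/44*y + 29/44, y**2*z - 1}

f_1 = -11*x**3 - 3*x*y*z + 3/4*y - 29/4, LT = x**3.
f_2 = -y**2*z + 1, LT = y**2*z.

The S-polynomials (S(f_1,f_2)) all reduce to 0 modulo the current basis, so we have a Gröbner basis.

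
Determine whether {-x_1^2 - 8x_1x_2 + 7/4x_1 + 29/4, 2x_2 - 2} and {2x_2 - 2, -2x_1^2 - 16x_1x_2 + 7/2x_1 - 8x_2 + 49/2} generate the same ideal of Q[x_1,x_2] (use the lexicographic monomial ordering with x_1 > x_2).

Equality of ideals is decidable: compute both reduced Gröbner bases (unique for the ordering) and check whether they agree.
Buchberger on the first generating set:
f_1 = -x_1^2 - 8x_1x_2 + 7/4x_1 + 29/4, LT = x_1^2.
f_2 = 2x_2 - 2, LT = x_2.

The S-polynomials (S(f_1,f_2)) all reduce to 0 modulo the current basis, so we have a Gröbner basis.
Inter-reduce: drop elements whose leading term is divisible by another's, tail-reduce, and make monic.
Reduced Gröbner basis: {x_1^2 + 25/4x_1 - 29/4, x_2 - 1}.

Buchberger on the second generating set:
h_1 = 2x_2 - 2, LT = x_2.
h_2 = -2x_1^2 - 16x_1x_2 + 7/2x_1 - 8x_2 + 49/2, LT = x_1^2.

The S-polynomials (S(h_1,h_2)) all reduce to 0 modulo the current basis, so we have a Gröbner basis.
Inter-reduce: drop elements whose leading term is divisible by another's, tail-reduce, and make monic.
Reduced Gröbner basis: {x_1^2 + 25/4x_1 - 33/4, x_2 - 1}.

These differ, so the ideals are not equal.

No, the ideals differ.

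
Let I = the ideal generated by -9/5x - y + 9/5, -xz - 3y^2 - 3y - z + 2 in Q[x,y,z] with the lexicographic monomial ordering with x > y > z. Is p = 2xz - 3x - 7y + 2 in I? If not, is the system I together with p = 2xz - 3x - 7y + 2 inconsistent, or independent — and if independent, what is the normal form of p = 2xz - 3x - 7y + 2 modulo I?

First compute the reduced Gröbner basis of I by Buchberger's algorithm.
f_1 = -9/5x - y + 9/5, LT = x.
f_2 = -xz - 3y^2 - 3y - z + 2, LT = xz.

S(f_1,f_2): lcm = xz. S = -3y^2 + 5/9yz - 3y - 2z + 2.
  leading term y^2: no divisor's leading term divides it; move -3y^2 to the remainder.
  leading term yz: no divisor's leading term divides it; move 5/9yz to the remainder.
  leading term y: no divisor's leading term divides it; move -3y to the remainder.
  leading term z: no divisor's leading term divides it; move -2z to the remainder.
  leading term 1: no divisor's leading term divides it; move 2 to the remainder.
  remainder -3y^2 + 5/9yz - 3y - 2z + 2 ≠ 0; add h_3 = -3y^2 + 5/9yz - 3y - 2z + 2 to the basis.

The other S-polynomials (S(f_1,h_3), S(f_2,h_3)) all reduce to 0 modulo the current basis, so we have a Gröbner basis.
Inter-reduce: drop elements whose leading term is divisible by another's, tail-reduce, and make monic.
Reduced Gröbner basis: {x + 5/9y - 1, y^2 - 5/27yz + y + 2/3z - 2/3}.
Label its elements g_1 = x + 5/9y - 1, g_2 = y^2 - 5/27yz + y + 2/3z - 2/3.

Reduce p = 2xz - 3x - 7y + 2 modulo G:
  leading term xz: subtract (2z)·g_1 from 2xz - 3x - 7y + 2 → -3x - 10/9yz - 7y + 2z + 2
  leading term x: subtract (-3)·g_1 from -3x - 10/9yz - 7y + 2z + 2 → -10/9yz - 16/3y + 2z - 1
  leading term yz: no divisor's leading term divides it; move -10/9yz to the remainder.
  leading term y: no divisor's leading term divides it; move -16/3y to the remainder.
  leading term z: no divisor's leading term divides it; move 2z to the remainder.
  leading term 1: no divisor's leading term divides it; move -1 to the remainder.
  normal form = -10/9yz - 16/3y + 2z - 1.
The normal form is nonzero, so p ∉ I. Since p minus its normal form lies in I, I + (p) = I + (r) where r = -10/9yz - 16/3y + 2z - 1; decide whether this ideal is the whole ring.
Run Buchberger on G together with r (pairs among the g_i already reduce to 0 since G is a Gröbner basis):
g_1 = x + 5/9y - 1, LT = x.
g_2 = y^2 - 5/27yz + y + 2/3z - 2/3, LT = y^2.
r = -10/9yz - 16/3y + 2z - 1, LT = yz.

S(g_2,r): lcm = y^2z. S = -24/5y^2 - 5/27yz^2 + 14/5yz - 9/10y + 2/3z^2 - 2/3z.
  leading term y^2: subtract (-24/5)·g_2 from -24/5y^2 - 5/27yz^2 + 14/5yz - 9/10y + 2/3z^2 - 2/3z → -5/27yz^2 + 86/45yz + 39/10y + 2/3z^2 + 38/15z - 16/5
  leading term yz^2: subtract (1/6z)·r from -5/27yz^2 + 86/45yz + 39/10y + 2/3z^2 + 38/15z - 16/5 → 14/5yz + 39/10y + 1/3z^2 + 27/10z - 16/5
  leading term yz: subtract (-63/25)·r from 14/5yz + 39/10y + 1/3z^2 + 27/10z - 16/5 → -477/50y + 1/3z^2 + 387/50z - 143/25
  leading term y: no divisor's leading term divides it; move -477/50y to the remainder.
  leading term z^2: no divisor's leading term divides it; move 1/3z^2 to the remainder.
  leading term z: no divisor's leading term divides it; move 387/50z to the remainder.
  leading term 1: no divisor's leading term divides it; move -143/25 to the remainder.
  remainder -477/50y + 1/3z^2 + 387/50z - 143/25 ≠ 0; add m_4 = -477/50y + 1/3z^2 + 387/50z - 143/25 to the basis.

S(r,m_4): lcm = yz. S = 24/5y + 50/1431z^3 + 43/53z^2 - 5723/2385z + 9/10.
  leading term y: subtract (-80/159)·m_4 from 24/5y + 50/1431z^3 + 43/53z^2 - 5723/2385z + 9/10 → 50/1431z^3 + 467/477z^2 + 713/477z - 629/318
  leading term z^3: no divisor's leading term divides it; move 50/1431z^3 to the remainder.
  leading term z^2: no divisor's leading term divides it; move 467/477z^2 to the remainder.
  leading term z: no divisor's leading term divides it; move 713/477z to the remainder.
  leading term 1: no divisor's leading term divides it; move -629/318 to the remainder.
  remainder 50/1431z^3 + 467/477z^2 + 713/477z - 629/318 ≠ 0; add m_5 = 50/1431z^3 + 467/477z^2 + 713/477z - 629/318 to the basis.

The other S-polynomials (S(g_1,g_2), S(g_1,r), S(g_1,m_4), S(g_2,m_4), S(g_1,m_5), S(g_2,m_5), S(r,m_5), S(m_4,m_5)) all reduce to 0 modulo the current basis, so we have a Gröbner basis.
Inter-reduce: drop elements whose leading term is divisible by another's, tail-reduce, and make monic.
Reduced Gröbner basis: {x + 250/12879z^2 + 215/477z - 5723/4293, y - 50/1431z^2 - 43/53z + 286/477, z^3 + 1401/50z^2 + 2139/50z - 5661/100}.
The reduced Gröbner basis of I + (p) is {x + 250/12879z^2 + 215/477z - 5723/4293, y - 50/1431z^2 - 43/53z + 286/477, z^3 + 1401/50z^2 + 2139/50z - 5661/100} ≠ {1}, a proper ideal, so the enlarged system stays consistent: p is independent of I, with normal form -10/9yz - 16/3y + 2z - 1.

Ideal membership is decidable via reduction modulo a Gröbner basis.

2xz - 3x - 7y + 2 is independent of I; its normal form modulo I is -10/9yz - 16/3y + 2z - 1.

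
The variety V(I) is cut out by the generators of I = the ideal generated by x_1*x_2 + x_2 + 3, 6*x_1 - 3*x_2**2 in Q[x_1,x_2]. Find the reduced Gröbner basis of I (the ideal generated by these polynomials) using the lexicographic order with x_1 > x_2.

G = {x_1 - 1/2*x_2**2, x_2**3 + 2*x_2 + 6}

f_1 = x_1*x_2 + x_2 + 3, LT = x_1*x_2.
f_2 = 6*x_1 - 3*x_2**2, LT = x_1.

S(f_1,f_2): lcm = x_1*x_2. S = 1/2*x_2**3 + x_2 + 3.
  reduce S modulo (f_1, f_2):
  remainder 1/2*x_2**3 + x_2 + 3 ≠ 0; add g_3 = 1/2*x_2**3 + x_2 + 3 to the basis.

The other S-polynomials (S(f_1,g_3), S(f_2,g_3)) all reduce to 0 modulo the current basis, so we have a Gröbner basis.
Inter-reduce: drop elements whose leading term is divisible by another's, tail-reduce, and make monic.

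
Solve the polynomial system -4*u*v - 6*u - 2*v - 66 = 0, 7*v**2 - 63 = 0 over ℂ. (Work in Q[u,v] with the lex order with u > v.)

{(10, -3), (-4, 3)}

Compute a lex Gröbner basis by Buchberger's algorithm.
f_1 = -4*u*v - 6*u - 2*v - 66, LT = u*v.
f_2 = 7*v**2 - 63, LT = v**2.

S(f_1,f_2): lcm = u*v**2. S = 3/2*u*v + 9*u + 1/2*v**2 + 33/2*v.
  leading term u*v: subtract (-3/8)·f_1 from 3/2*u*v + 9*u + 1/2*v**2 + 33/2*v → 27/4*u + 1/2*v**2 + 63/4*v - 99/4
  leading term u: no divisor's leading term divides it; move 27/4*u to the remainder.
  leading term v**2: subtract (1/14)·f_2 from 1/2*v**2 + 63/4*v - 99/4 → 63/4*v - 81/4
  leading term v: no divisor's leading term divides it; move 63/4*v to the remainder.
  leading term 1: no divisor's leading term divides it; move -81/4 to the remainder.
  remainder 27/4*u + 63/4*v - 81/4 ≠ 0; add h_3 = 27/4*u + 63/4*v - 81/4 to the basis.

S(f_1,h_3): lcm = u*v. S = 3/2*u - 7/3*v**2 + 7/2*v + 33/2.
  leading term u: subtract (2/9)·h_3 from 3/2*u - 7/3*v**2 + 7/2*v + 33/2 → -7/3*v**2 + 21
  leading term v**2: subtract (-1/3)·f_2 from -7/3*v**2 + 21 → 0
  remainder 0.

S(f_2,h_3): leading monomials are coprime, so the S-polynomial reduces to 0 (Buchberger's first criterion).
Every S-polynomial of the final basis reduces to 0, so we have a Gröbner basis.
Inter-reduce: drop elements whose leading term is divisible by another's, tail-reduce, and make monic.
Reduced Gröbner basis: {u + 7/3*v - 3, v**2 - 9}.

From the last basis element, v**2 - 9 = 0, so v takes values in {-3, 3}. Each choice, substituted upward through the basis, yields the corresponding point(s) of the solution set.
  v = -3: the earlier basis element becomes u - 10 = 0, giving u = 10 — point (10, -3).
  v = 3: the earlier basis element becomes u + 4 = 0, giving u = -4 — point (-4, 3).
A lex Gröbner basis triangularizes the system, enabling back-substitution.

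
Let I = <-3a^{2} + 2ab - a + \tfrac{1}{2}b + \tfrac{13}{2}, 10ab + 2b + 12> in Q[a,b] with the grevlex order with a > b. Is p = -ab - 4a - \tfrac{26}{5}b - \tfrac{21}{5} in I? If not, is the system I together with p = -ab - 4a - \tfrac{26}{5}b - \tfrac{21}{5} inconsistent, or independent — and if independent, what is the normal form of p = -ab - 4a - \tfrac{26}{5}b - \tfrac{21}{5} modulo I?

Adjoining -ab - 4a - \tfrac{26}{5}b - \tfrac{21}{5} makes the ideal the whole ring: the system is inconsistent.

First compute the reduced Gröbner basis of I by Buchberger's algorithm.
f_1 = -3a^{2} + 2ab - a + \tfrac{1}{2}b + \tfrac{13}{2}, LT = a^{2}.
f_2 = 10ab + 2b + 12, LT = ab.

S(f_1,f_2): lcm = a^{2}b. S = -\tfrac{2}{3}ab^{2} + \tfrac{2}{15}ab - \tfrac{1}{6}b^{2} - \tfrac{6}{5}a - \tfrac{13}{6}b.
  reduce S modulo (f_1, f_2):
  remainder -\tfrac{1}{30}b^{2} - \tfrac{6}{5}a - \tfrac{209}{150}b - \tfrac{4}{25} ≠ 0; add h_3 = -\tfrac{1}{30}b^{2} - \tfrac{6}{5}a - \tfrac{209}{150}b - \tfrac{4}{25} to the basis.

The other S-polynomials (S(f_1,h_3), S(f_2,h_3)) all reduce to 0 modulo the current basis, so we have a Gröbner basis.
Inter-reduce: drop elements whose leading term is divisible by another's, tail-reduce, and make monic.
Reduced Gröbner basis: {a^{2} + \tfrac{1}{3}a - \tfrac{1}{30}b - \tfrac{41}{30}, ab + \tfrac{1}{5}b + \tfrac{6}{5}, b^{2} + 36a + \tfrac{209}{5}b + \tfrac{24}{5}}.
Label its elements g_1 = a^{2} + \tfrac{1}{3}a - \tfrac{1}{30}b - \tfrac{41}{30}, g_2 = ab + \tfrac{1}{5}b + \tfrac{6}{5}, g_3 = b^{2} + 36a + \tfrac{209}{5}b + \tfrac{24}{5}.

Reduce p = -ab - 4a - \tfrac{26}{5}b - \tfrac{21}{5} modulo G:
  leading term ab: subtract (-1)·g_2 from -ab - 4a - \tfrac{26}{5}b - \tfrac{21}{5} → -4a - 5b - 3
  leading term a: no divisor's leading term divides it; move -4a to the remainder.
  leading term b: no divisor's leading term divides it; move -5b to the remainder.
  leading term 1: no divisor's leading term divides it; move -3 to the remainder.
  normal form = -4a - 5b - 3.
The normal form is nonzero, so p ∉ I. Since p minus its normal form lies in I, I + (p) = I + (r) where r = -4a - 5b - 3; decide whether this ideal is the whole ring.
Run Buchberger on G together with r (pairs among the g_i already reduce to 0 since G is a Gröbner basis):
g_1 = a^{2} + \tfrac{1}{3}a - \tfrac{1}{30}b - \tfrac{41}{30}, LT = a^{2}.
g_2 = ab + \tfrac{1}{5}b + \tfrac{6}{5}, LT = ab.
g_3 = b^{2} + 36a + \tfrac{209}{5}b + \tfrac{24}{5}, LT = b^{2}.
r = -4a - 5b - 3, LT = a.

S(g_1,r): lcm = a^{2}. S = -\tfrac{5}{4}ab - \tfrac{5}{12}a - \tfrac{1}{30}b - \tfrac{41}{30}.
  reduce S modulo (g_1, g_2, g_3, r):
  remainder \tfrac{59}{80}b + \tfrac{107}{240} ≠ 0; add m_5 = \tfrac{59}{80}b + \tfrac{107}{240} to the basis.

S(g_2,r): lcm = ab. S = -\tfrac{5}{4}b^{2} - \tfrac{11}{20}b + \tfrac{6}{5}.
  reduce S modulo (g_1, g_2, g_3, r, m_5):
  remainder -\tfrac{8425}{354} ≠ 0; add m_6 = -\tfrac{8425}{354} to the basis.

The other S-polynomials (S(g_1,g_2), S(g_1,g_3), S(g_2,g_3), S(g_3,r), S(g_1,m_5), S(g_2,m_5), S(g_3,m_5), S(r,m_5), S(g_1,m_6), S(g_2,m_6), S(g_3,m_6), S(r,m_6), S(m_5,m_6)) all reduce to 0 modulo the current basis, so we have a Gröbner basis.
Inter-reduce: drop elements whose leading term is divisible by another's, tail-reduce, and make monic.
Reduced Gröbner basis: {1}.
The reduced Gröbner basis of I + (p) is {1}: the ideal is the whole ring, so the enlarged system has no common solution — adjoining p is inconsistent.

Ideal membership is decidable via reduction modulo a Gröbner basis.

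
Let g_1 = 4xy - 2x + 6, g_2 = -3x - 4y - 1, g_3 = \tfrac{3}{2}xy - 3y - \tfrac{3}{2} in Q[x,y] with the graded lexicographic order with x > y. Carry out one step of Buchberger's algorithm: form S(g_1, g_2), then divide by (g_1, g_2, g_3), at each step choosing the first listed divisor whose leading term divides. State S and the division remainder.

S(g_1, g_2) = -\tfrac{4}{3}y^{2} - \tfrac{1}{2}x - \tfrac{1}{3}y + \tfrac{3}{2}; remainder on division = -\tfrac{4}{3}y^{2} + \tfrac{1}{3}y + \tfrac{5}{3}.

lcm(LM(g_1), LM(g_2)) = xy.
S = (lcm/LT(g_1))·g_1 − (lcm/LT(g_2))·g_2 = -\tfrac{4}{3}y^{2} - \tfrac{1}{2}x - \tfrac{1}{3}y + \tfrac{3}{2}.
Reduce S modulo (g_1, g_2, g_3) in that order:
  leading term y^{2}: no divisor's leading term divides it; move -\tfrac{4}{3}y^{2} to the remainder.
  leading term x: subtract (\tfrac{1}{6})·g_2 from -\tfrac{1}{2}x - \tfrac{1}{3}y + \tfrac{3}{2} → \tfrac{1}{3}y + \tfrac{5}{3}
  leading term y: no divisor's leading term divides it; move \tfrac{1}{3}y to the remainder.
  leading term 1: no divisor's leading term divides it; move \tfrac{5}{3} to the remainder.
The remainder -\tfrac{4}{3}y^{2} + \tfrac{1}{3}y + \tfrac{5}{3} is nonzero, so it would be added as the next basis element.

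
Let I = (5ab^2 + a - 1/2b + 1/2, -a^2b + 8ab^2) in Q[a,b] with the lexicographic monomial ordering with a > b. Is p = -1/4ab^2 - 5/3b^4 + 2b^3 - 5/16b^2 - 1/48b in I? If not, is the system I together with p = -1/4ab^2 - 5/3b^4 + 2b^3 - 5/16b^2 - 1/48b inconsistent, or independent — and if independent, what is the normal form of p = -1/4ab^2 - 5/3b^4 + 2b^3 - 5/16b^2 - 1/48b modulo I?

First compute the reduced Gröbner basis of I by Buchberger's algorithm.
f_1 = 5ab^2 + a - 1/2b + 1/2, LT = ab^2.
f_2 = -a^2b + 8ab^2, LT = a^2b.

S(f_1,f_2): lcm = a^2b^2. S = 1/5a^2 + 8ab^3 - 1/10ab + 1/10a.
  leading term a^2: no divisor's leading term divides it; move 1/5a^2 to the remainder.
  leading term ab^3: subtract (8/5b)·f_1 from 8ab^3 - 1/10ab + 1/10a → -17/10ab + 1/10a + 4/5b^2 - 4/5b
  leading term ab: no divisor's leading term divides it; move -17/10ab to the remainder.
  leading term a: no divisor's leading term divides it; move 1/10a to the remainder.
  leading term b^2: no divisor's leading term divides it; move 4/5b^2 to the remainder.
  leading term b: no divisor's leading term divides it; move -4/5b to the remainder.
  remainder 1/5a^2 - 17/10ab + 1/10a + 4/5b^2 - 4/5b ≠ 0; add h_3 = 1/5a^2 - 17/10ab + 1/10a + 4/5b^2 - 4/5b to the basis.

S(f_1,h_3): lcm = a^2b^2. S = 1/5a^2 + 17/2ab^3 - 1/2ab^2 - 1/10ab + 1/10a - 4b^4 + 4b^3.
  leading term a^2: subtract (1)·h_3 from 1/5a^2 + 17/2ab^3 - 1/2ab^2 - 1/10ab + 1/10a - 4b^4 + 4b^3 → 17/2ab^3 - 1/2ab^2 + 8/5ab - 4b^4 + 4b^3 - 4/5b^2 + 4/5b
  leading term ab^3: subtract (17/10b)·f_1 from 17/2ab^3 - 1/2ab^2 + 8/5ab - 4b^4 + 4b^3 - 4/5b^2 + 4/5b → -1/2ab^2 - 1/10ab - 4b^4 + 4b^3 + 1/20b^2 - 1/20b
  leading term ab^2: subtract (-1/10)·f_1 from -1/2ab^2 - 1/10ab - 4b^4 + 4b^3 + 1/20b^2 - 1/20b → -1/10ab + 1/10a - 4b^4 + 4b^3 + 1/20b^2 - 1/10b + 1/20
  leading term ab: no divisor's leading term divides it; move -1/10ab to the remainder.
  leading term a: no divisor's leading term divides it; move 1/10a to the remainder.
  leading term b^4: no divisor's leading term divides it; move -4b^4 to the remainder.
  leading term b^3: no divisor's leading term divides it; move 4b^3 to the remainder.
  leading term b^2: no divisor's leading term divides it; move 1/20b^2 to the remainder.
  leading term b: no divisor's leading term divides it; move -1/10b to the remainder.
  leading term 1: no divisor's leading term divides it; move 1/20 to the remainder.
  remainder -1/10ab + 1/10a - 4b^4 + 4b^3 + 1/20b^2 - 1/10b + 1/20 ≠ 0; add h_4 = -1/10ab + 1/10a - 4b^4 + 4b^3 + 1/20b^2 - 1/10b + 1/20 to the basis.

S(f_2,h_3): lcm = a^2b. S = 1/2ab^2 - 1/2ab - 4b^3 + 4b^2.
  leading term ab^2: subtract (1/10)·f_1 from 1/2ab^2 - 1/2ab - 4b^3 + 4b^2 → -1/2ab - 1/10a - 4b^3 + 4b^2 + 1/20b - 1/20
  leading term ab: subtract (5)·h_4 from -1/2ab - 1/10a - 4b^3 + 4b^2 + 1/20b - 1/20 → -3/5a + 20b^4 - 24b^3 + 15/4b^2 + 11/20b - 3/10
  leading term a: no divisor's leading term divides it; move -3/5a to the remainder.
  leading term b^4: no divisor's leading term divides it; move 20b^4 to the remainder.
  leading term b^3: no divisor's leading term divides it; move -24b^3 to the remainder.
  leading term b^2: no divisor's leading term divides it; move 15/4b^2 to the remainder.
  leading term b: no divisor's leading term divides it; move 11/20b to the remainder.
  leading term 1: no divisor's leading term divides it; move -3/10 to the remainder.
  remainder -3/5a + 20b^4 - 24b^3 + 15/4b^2 + 11/20b - 3/10 ≠ 0; add h_5 = -3/5a + 20b^4 - 24b^3 + 15/4b^2 + 11/20b - 3/10 to the basis.

S(f_1,h_4): lcm = ab^2. S = ab + 1/5a - 40b^5 + 40b^4 + 1/2b^3 - b^2 + 2/5b + 1/10.
  leading term ab: subtract (-10)·h_4 from ab + 1/5a - 40b^5 + 40b^4 + 1/2b^3 - b^2 + 2/5b + 1/10 → 6/5a - 40b^5 + 81/2b^3 - 1/2b^2 - 3/5b + 3/5
  leading term a: subtract (-2)·h_5 from 6/5a - 40b^5 + 81/2b^3 - 1/2b^2 - 3/5b + 3/5 → -40b^5 + 40b^4 - 15/2b^3 + 7b^2 + 1/2b
  leading term b^5: no divisor's leading term divides it; move -40b^5 to the remainder.
  leading term b^4: no divisor's leading term divides it; move 40b^4 to the remainder.
  leading term b^3: no divisor's leading term divides it; move -15/2b^3 to the remainder.
  leading term b^2: no divisor's leading term divides it; move 7b^2 to the remainder.
  leading term b: no divisor's leading term divides it; move 1/2b to the remainder.
  remainder -40b^5 + 40b^4 - 15/2b^3 + 7b^2 + 1/2b ≠ 0; add h_6 = -40b^5 + 40b^4 - 15/2b^3 + 7b^2 + 1/2b to the basis.

The other S-polynomials (S(f_2,h_4), S(h_3,h_4), S(f_1,h_5), S(f_2,h_5), S(h_3,h_5), S(h_4,h_5), S(f_1,h_6), S(f_2,h_6), S(h_3,h_6), S(h_4,h_6), S(h_5,h_6)) all reduce to 0 modulo the current basis, so we have a Gröbner basis.
Inter-reduce: drop elements whose leading term is divisible by another's, tail-reduce, and make monic.
Reduced Gröbner basis: {a - 100/3b^4 + 40b^3 - 25/4b^2 - 11/12b + 1/2, b^5 - b^4 + 3/16b^3 - 7/40b^2 - 1/80b}.
Label its elements g_1 = a - 100/3b^4 + 40b^3 - 25/4b^2 - 11/12b + 1/2, g_2 = b^5 - b^4 + 3/16b^3 - 7/40b^2 - 1/80b.

Reduce p = -1/4ab^2 - 5/3b^4 + 2b^3 - 5/16b^2 - 1/48b modulo G:
  leading term ab^2: subtract (-1/4b^2)·g_1 from -1/4ab^2 - 5/3b^4 + 2b^3 - 5/16b^2 - 1/48b → -25/3b^6 + 10b^5 - 155/48b^4 + 85/48b^3 - 3/16b^2 - 1/48b
  leading term b^6: subtract (-25/3b)·g_2 from -25/3b^6 + 10b^5 - 155/48b^4 + 85/48b^3 - 3/16b^2 - 1/48b → 5/3b^5 - 5/3b^4 + 5/16b^3 - 7/24b^2 - 1/48b
  leading term b^5: subtract (5/3)·g_2 from 5/3b^5 - 5/3b^4 + 5/16b^3 - 7/24b^2 - 1/48b → 0
  normal form = 0.
Since the normal form is 0, p ∈ I.

-1/4ab^2 - 5/3b^4 + 2b^3 - 5/16b^2 - 1/48b lies in I (it reduces to 0).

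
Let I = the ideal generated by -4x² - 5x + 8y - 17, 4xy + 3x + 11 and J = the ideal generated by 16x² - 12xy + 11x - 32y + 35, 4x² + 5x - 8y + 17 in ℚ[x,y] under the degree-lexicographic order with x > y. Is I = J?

Since reduced Gröbner bases are canonical representatives of ideals under a given ordering, it suffices to compute and compare them.
Buchberger on the first generating set:
f_1 = -4x² - 5x + 8y - 17, LT = x².
f_2 = 4xy + 3x + 11, LT = xy.

S(f_1,f_2): lcm = x²y. S = -¾x² + 5/4xy - 2y² - 11/4x + 17/4y.
  leading term x²: subtract (3/16)·f_1 from -¾x² + 5/4xy - 2y² - 11/4x + 17/4y → 5/4xy - 2y² - 29/16x + 11/4y + 51/16
  leading term xy: subtract (5/16)·f_2 from 5/4xy - 2y² - 29/16x + 11/4y + 51/16 → -2y² - 11/4x + 11/4y - ¼
  leading term y²: no divisor's leading term divides it; move -2y² to the remainder.
  leading term x: no divisor's leading term divides it; move -11/4x to the remainder.
  leading term y: no divisor's leading term divides it; move 11/4y to the remainder.
  leading term 1: no divisor's leading term divides it; move -¼ to the remainder.
  remainder -2y² - 11/4x + 11/4y - ¼ ≠ 0; add g_3 = -2y² - 11/4x + 11/4y - ¼ to the basis.

The other S-polynomials (S(f_1,g_3), S(f_2,g_3)) all reduce to 0 modulo the current basis, so we have a Gröbner basis.
Inter-reduce: drop elements whose leading term is divisible by another's, tail-reduce, and make monic.
Reduced Gröbner basis: {x² + 5/4x - 2y + 17/4, xy + ¾x + 11/4, y² + 11/8x - 11/8y + ⅛}.

Buchberger on the second generating set:
h_1 = 16x² - 12xy + 11x - 32y + 35, LT = x².
h_2 = 4x² + 5x - 8y + 17, LT = x².

S(h_1,h_2): lcm = x². S = -¾xy - 9/16x - 33/16.
  leading term xy: no divisor's leading term divides it; move -¾xy to the remainder.
  leading term x: no divisor's leading term divides it; move -9/16x to the remainder.
  leading term 1: no divisor's leading term divides it; move -33/16 to the remainder.
  remainder -¾xy - 9/16x - 33/16 ≠ 0; add k_3 = -¾xy - 9/16x - 33/16 to the basis.

S(h_1,k_3): lcm = x²y. S = -¾xy² - ¾x² + 11/16xy - 2y² - 11/4x + 35/16y.
  leading term xy²: subtract (y)·k_3 from -¾xy² - ¾x² + 11/16xy - 2y² - 11/4x + 35/16y → -¾x² + 5/4xy - 2y² - 11/4x + 17/4y
  leading term x²: subtract (-3/64)·h_1 from -¾x² + 5/4xy - 2y² - 11/4x + 17/4y → 11/16xy - 2y² - 143/64x + 11/4y + 105/64
  leading term xy: subtract (-11/12)·k_3 from 11/16xy - 2y² - 143/64x + 11/4y + 105/64 → -2y² - 11/4x + 11/4y - ¼
  leading term y²: no divisor's leading term divides it; move -2y² to the remainder.
  leading term x: no divisor's leading term divides it; move -11/4x to the remainder.
  leading term y: no divisor's leading term divides it; move 11/4y to the remainder.
  leading term 1: no divisor's leading term divides it; move -¼ to the remainder.
  remainder -2y² - 11/4x + 11/4y - ¼ ≠ 0; add k_4 = -2y² - 11/4x + 11/4y - ¼ to the basis.

The other S-polynomials (S(h_2,k_3), S(h_1,k_4), S(h_2,k_4), S(k_3,k_4)) all reduce to 0 modulo the current basis, so we have a Gröbner basis.
Inter-reduce: drop elements whose leading term is divisible by another's, tail-reduce, and make monic.
Reduced Gröbner basis: {x² + 5/4x - 2y + 17/4, xy + ¾x + 11/4, y² + 11/8x - 11/8y + ⅛}.

These coincide, so the ideals are equal.
The same test decides containment: I ⊆ J iff every generator of I reduces to 0 modulo a Gröbner basis of J.

Yes, the ideals are equal.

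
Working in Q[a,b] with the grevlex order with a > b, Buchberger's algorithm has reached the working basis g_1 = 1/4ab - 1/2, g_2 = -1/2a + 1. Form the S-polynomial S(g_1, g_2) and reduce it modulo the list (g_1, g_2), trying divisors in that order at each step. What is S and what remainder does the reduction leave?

S(g_1, g_2) = 2b - 2; remainder on division = 2b - 2.

lcm(LM(g_1), LM(g_2)) = ab.
S = (lcm/LT(g_1))·g_1 − (lcm/LT(g_2))·g_2 = 2b - 2.
Reduce S modulo (g_1, g_2) in that order:
  leading term b: no divisor's leading term divides it; move 2b to the remainder.
  leading term 1: no divisor's leading term divides it; move -2 to the remainder.
The remainder 2b - 2 is nonzero, so it would be added as the next basis element.
This is the inner loop of Buchberger's algorithm — each nonzero remainder becomes a new basis element.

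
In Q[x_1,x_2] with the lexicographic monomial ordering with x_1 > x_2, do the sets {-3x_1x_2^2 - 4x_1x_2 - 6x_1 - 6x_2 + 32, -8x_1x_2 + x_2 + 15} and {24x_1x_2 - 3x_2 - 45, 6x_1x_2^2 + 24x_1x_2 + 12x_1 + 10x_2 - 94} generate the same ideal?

Two ideals are equal iff their reduced Gröbner bases coincide (the reduced basis is unique for a fixed ordering).
Buchberger on the first generating set:
f_1 = -3x_1x_2^2 - 4x_1x_2 - 6x_1 - 6x_2 + 32, LT = x_1x_2^2.
f_2 = -8x_1x_2 + x_2 + 15, LT = x_1x_2.

S(f_1,f_2): lcm = x_1x_2^2. S = 4/3x_1x_2 + 2x_1 + 1/8x_2^2 + 31/8x_2 - 32/3.
  leading term x_1x_2: subtract (-1/6)·f_2 from 4/3x_1x_2 + 2x_1 + 1/8x_2^2 + 31/8x_2 - 32/3 → 2x_1 + 1/8x_2^2 + 97/24x_2 - 49/6
  leading term x_1: no divisor's leading term divides it; move 2x_1 to the remainder.
  leading term x_2^2: no divisor's leading term divides it; move 1/8x_2^2 to the remainder.
  leading term x_2: no divisor's leading term divides it; move 97/24x_2 to the remainder.
  leading term 1: no divisor's leading term divides it; move -49/6 to the remainder.
  remainder 2x_1 + 1/8x_2^2 + 97/24x_2 - 49/6 ≠ 0; add g_3 = 2x_1 + 1/8x_2^2 + 97/24x_2 - 49/6 to the basis.

S(f_1,g_3): lcm = x_1x_2^2. S = 4/3x_1x_2 + 2x_1 - 1/16x_2^4 - 97/48x_2^3 + 49/12x_2^2 + 2x_2 - 32/3.
  leading term x_1x_2: subtract (-1/6)·f_2 from 4/3x_1x_2 + 2x_1 - 1/16x_2^4 - 97/48x_2^3 + 49/12x_2^2 + 2x_2 - 32/3 → 2x_1 - 1/16x_2^4 - 97/48x_2^3 + 49/12x_2^2 + 13/6x_2 - 49/6
  leading term x_1: subtract (1)·g_3 from 2x_1 - 1/16x_2^4 - 97/48x_2^3 + 49/12x_2^2 + 13/6x_2 - 49/6 → -1/16x_2^4 - 97/48x_2^3 + 95/24x_2^2 - 15/8x_2
  leading term x_2^4: no divisor's leading term divides it; move -1/16x_2^4 to the remainder.
  leading term x_2^3: no divisor's leading term divides it; move -97/48x_2^3 to the remainder.
  leading term x_2^2: no divisor's leading term divides it; move 95/24x_2^2 to the remainder.
  leading term x_2: no divisor's leading term divides it; move -15/8x_2 to the remainder.
  remainder -1/16x_2^4 - 97/48x_2^3 + 95/24x_2^2 - 15/8x_2 ≠ 0; add g_4 = -1/16x_2^4 - 97/48x_2^3 + 95/24x_2^2 - 15/8x_2 to the basis.

S(f_2,g_3): lcm = x_1x_2. S = -1/16x_2^3 - 97/48x_2^2 + 95/24x_2 - 15/8.
  leading term x_2^3: no divisor's leading term divides it; move -1/16x_2^3 to the remainder.
  leading term x_2^2: no divisor's leading term divides it; move -97/48x_2^2 to the remainder.
  leading term x_2: no divisor's leading term divides it; move 95/24x_2 to the remainder.
  leading term 1: no divisor's leading term divides it; move -15/8 to the remainder.
  remainder -1/16x_2^3 - 97/48x_2^2 + 95/24x_2 - 15/8 ≠ 0; add g_5 = -1/16x_2^3 - 97/48x_2^2 + 95/24x_2 - 15/8 to the basis.

The other S-polynomials (S(f_1,g_4), S(f_2,g_4), S(g_3,g_4), S(f_1,g_5), S(f_2,g_5), S(g_3,g_5), S(g_4,g_5)) all reduce to 0 modulo the current basis, so we have a Gröbner basis.
Inter-reduce: drop elements whose leading term is divisible by another's, tail-reduce, and make monic.
Reduced Gröbner basis: {x_1 + 1/16x_2^2 + 97/48x_2 - 49/12, x_2^3 + 97/3x_2^2 - 190/3x_2 + 30}.

Buchberger on the second generating set:
h_1 = 24x_1x_2 - 3x_2 - 45, LT = x_1x_2.
h_2 = 6x_1x_2^2 + 24x_1x_2 + 12x_1 + 10x_2 - 94, LT = x_1x_2^2.

S(h_1,h_2): lcm = x_1x_2^2. S = -4x_1x_2 - 2x_1 - 1/8x_2^2 - 85/24x_2 + 47/3.
  leading term x_1x_2: subtract (-1/6)·h_1 from -4x_1x_2 - 2x_1 - 1/8x_2^2 - 85/24x_2 + 47/3 → -2x_1 - 1/8x_2^2 - 97/24x_2 + 49/6
  leading term x_1: no divisor's leading term divides it; move -2x_1 to the remainder.
  leading term x_2^2: no divisor's leading term divides it; move -1/8x_2^2 to the remainder.
  leading term x_2: no divisor's leading term divides it; move -97/24x_2 to the remainder.
  leading term 1: no divisor's leading term divides it; move 49/6 to the remainder.
  remainder -2x_1 - 1/8x_2^2 - 97/24x_2 + 49/6 ≠ 0; add k_3 = -2x_1 - 1/8x_2^2 - 97/24x_2 + 49/6 to the basis.

S(h_1,k_3): lcm = x_1x_2. S = -1/16x_2^3 - 97/48x_2^2 + 95/24x_2 - 15/8.
  leading term x_2^3: no divisor's leading term divides it; move -1/16x_2^3 to the remainder.
  leading term x_2^2: no divisor's leading term divides it; move -97/48x_2^2 to the remainder.
  leading term x_2: no divisor's leading term divides it; move 95/24x_2 to the remainder.
  leading term 1: no divisor's leading term divides it; move -15/8 to the remainder.
  remainder -1/16x_2^3 - 97/48x_2^2 + 95/24x_2 - 15/8 ≠ 0; add k_4 = -1/16x_2^3 - 97/48x_2^2 + 95/24x_2 - 15/8 to the basis.

The other S-polynomials (S(h_2,k_3), S(h_1,k_4), S(h_2,k_4), S(k_3,k_4)) all reduce to 0 modulo the current basis, so we have a Gröbner basis.
Inter-reduce: drop elements whose leading term is divisible by another's, tail-reduce, and make monic.
Reduced Gröbner basis: {x_1 + 1/16x_2^2 + 97/48x_2 - 49/12, x_2^3 + 97/3x_2^2 - 190/3x_2 + 30}.

The two bases agree; hence the ideals are identical.
The choice of monomial ordering does not affect the verdict — as long as both bases are computed under the same ordering, their equality decides ideal equality.

Yes, the ideals are equal.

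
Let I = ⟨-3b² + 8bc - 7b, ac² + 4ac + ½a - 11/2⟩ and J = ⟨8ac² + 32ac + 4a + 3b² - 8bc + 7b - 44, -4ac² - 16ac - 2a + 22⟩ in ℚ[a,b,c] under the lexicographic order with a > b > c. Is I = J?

Two ideals are equal iff their reduced Gröbner bases coincide (the reduced basis is unique for a fixed ordering).
Buchberger on the first generating set:
f_1 = -3b² + 8bc - 7b, LT = b².
f_2 = ac² + 4ac + ½a - 11/2, LT = ac².

The S-polynomials (S(f_1,f_2)) all reduce to 0 modulo the current basis, so we have a Gröbner basis.
Inter-reduce: drop elements whose leading term is divisible by another's, tail-reduce, and make monic.
Reduced Gröbner basis: {ac² + 4ac + ½a - 11/2, b² - 8/3bc + 7/3b}.

Buchberger on the second generating set:
h_1 = 8ac² + 32ac + 4a + 3b² - 8bc + 7b - 44, LT = ac².
h_2 = -4ac² - 16ac - 2a + 22, LT = ac².

S(h_1,h_2): lcm = ac². S = ⅜b² - bc + ⅞b.
  reduce S modulo (h_1, h_2):
  remainder ⅜b² - bc + ⅞b ≠ 0; add k_3 = ⅜b² - bc + ⅞b to the basis.

The other S-polynomials (S(h_1,k_3), S(h_2,k_3)) all reduce to 0 modulo the current basis, so we have a Gröbner basis.
Inter-reduce: drop elements whose leading term is divisible by another's, tail-reduce, and make monic.
Reduced Gröbner basis: {ac² + 4ac + ½a - 11/2, b² - 8/3bc + 7/3b}.

Same reduced basis, so the two generating sets span the same ideal.

Yes, the ideals are equal.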